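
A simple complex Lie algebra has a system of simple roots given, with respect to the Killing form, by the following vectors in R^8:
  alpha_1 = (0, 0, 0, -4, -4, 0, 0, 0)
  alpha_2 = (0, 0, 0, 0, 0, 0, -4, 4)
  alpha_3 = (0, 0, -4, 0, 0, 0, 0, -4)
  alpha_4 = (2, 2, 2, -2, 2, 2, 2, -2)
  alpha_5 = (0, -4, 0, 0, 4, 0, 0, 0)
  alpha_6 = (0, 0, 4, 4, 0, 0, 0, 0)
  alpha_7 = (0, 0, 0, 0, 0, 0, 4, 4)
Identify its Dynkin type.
Compute the Cartan integers a_ij = 2(alpha_i, alpha_j)/(alpha_j, alpha_j); the resulting 7x7 Cartan matrix is
[[2, 0, 0, 0, -1, -1, 0], [0, 2, -1, -1, 0, 0, 0], [0, -1, 2, 0, 0, -1, -1], [0, -1, 0, 2, 0, 0, 0], [-1, 0, 0, 0, 2, 0, 0], [-1, 0, -1, 0, 0, 2, 0], [0, 0, -1, 0, 0, 0, 2]].
All simple roots have the same length, so the diagram is simply laced. The associated Dynkin diagram is a chain of 6 nodes with one extra node attached to the third node from one end (E_7), so the type is E_7.

E7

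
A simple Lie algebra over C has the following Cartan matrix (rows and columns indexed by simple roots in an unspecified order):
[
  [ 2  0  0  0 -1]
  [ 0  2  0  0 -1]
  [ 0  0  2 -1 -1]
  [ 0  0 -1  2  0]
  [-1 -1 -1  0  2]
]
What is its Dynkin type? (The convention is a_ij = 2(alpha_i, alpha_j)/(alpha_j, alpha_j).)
The matrix has rank 5 with 2's on the diagonal. Reading the off-diagonal entries as Dynkin edges (a single edge where a_ij = a_ji = -1; a double or triple edge where a_ij * a_ji = 2 or 3), the diagram is a chain of 3 nodes with a fork of two nodes at one end (D_5). One simple-root ordering that puts it in standard form is (alpha_4, alpha_3, alpha_5, alpha_1, alpha_2). So the algebra is type D_5, i.e. so(10).

D_5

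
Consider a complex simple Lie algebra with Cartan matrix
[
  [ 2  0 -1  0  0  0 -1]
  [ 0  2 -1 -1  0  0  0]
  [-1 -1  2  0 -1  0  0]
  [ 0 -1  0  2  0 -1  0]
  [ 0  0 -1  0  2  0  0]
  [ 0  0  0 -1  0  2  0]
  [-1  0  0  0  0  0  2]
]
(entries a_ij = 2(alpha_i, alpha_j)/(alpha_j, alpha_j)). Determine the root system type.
E_7

The matrix has rank 7 with 2's on the diagonal. Reading the off-diagonal entries as Dynkin edges (a single edge where a_ij = a_ji = -1; a double or triple edge where a_ij * a_ji = 2 or 3), the diagram is a chain of 6 nodes with one extra node attached to the third node from one end (E_7). One simple-root ordering that puts it in standard form is (alpha_7, alpha_5, alpha_1, alpha_3, alpha_2, alpha_4, alpha_6). So the algebra is type E_7.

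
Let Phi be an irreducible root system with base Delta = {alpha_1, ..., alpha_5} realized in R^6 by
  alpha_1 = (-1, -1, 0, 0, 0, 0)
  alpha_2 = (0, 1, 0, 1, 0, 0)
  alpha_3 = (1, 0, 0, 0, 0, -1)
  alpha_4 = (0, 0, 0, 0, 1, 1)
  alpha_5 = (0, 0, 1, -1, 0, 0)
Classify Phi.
type A_5

Compute the Cartan integers a_ij = 2(alpha_i, alpha_j)/(alpha_j, alpha_j); the resulting 5x5 Cartan matrix is
[[2, -1, -1, 0, 0], [-1, 2, 0, 0, -1], [-1, 0, 2, -1, 0], [0, 0, -1, 2, 0], [0, -1, 0, 0, 2]].
All simple roots have the same length, so the diagram is simply laced. The associated Dynkin diagram is a chain of 5 nodes with single edges (A_5), so the type is A_5 (the algebra sl(6)).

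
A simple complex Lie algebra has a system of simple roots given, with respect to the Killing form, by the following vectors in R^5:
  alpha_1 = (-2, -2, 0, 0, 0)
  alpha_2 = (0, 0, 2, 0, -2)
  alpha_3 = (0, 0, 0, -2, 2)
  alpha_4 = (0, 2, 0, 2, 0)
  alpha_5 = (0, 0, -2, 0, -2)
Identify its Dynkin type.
D5

Compute the Cartan integers a_ij = 2(alpha_i, alpha_j)/(alpha_j, alpha_j); the resulting 5x5 Cartan matrix is
[[2, 0, 0, -1, 0], [0, 2, -1, 0, 0], [0, -1, 2, -1, -1], [-1, 0, -1, 2, 0], [0, 0, -1, 0, 2]].
All simple roots have the same length, so the diagram is simply laced. The associated Dynkin diagram is a chain of 3 nodes with a fork of two nodes at one end (D_5), so the type is D_5 (the algebra so(10)).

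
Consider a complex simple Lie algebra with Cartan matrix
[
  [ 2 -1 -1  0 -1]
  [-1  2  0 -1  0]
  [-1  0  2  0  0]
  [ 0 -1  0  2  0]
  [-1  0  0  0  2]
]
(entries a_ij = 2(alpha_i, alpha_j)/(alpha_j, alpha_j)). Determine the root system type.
The matrix has rank 5 with 2's on the diagonal. Reading the off-diagonal entries as Dynkin edges (a single edge where a_ij = a_ji = -1; a double or triple edge where a_ij * a_ji = 2 or 3), the diagram is a chain of 3 nodes with a fork of two nodes at one end (D_5). One simple-root ordering that puts it in standard form is (alpha_4, alpha_2, alpha_1, alpha_5, alpha_3). So the algebra is type D_5, i.e. so(10).

D5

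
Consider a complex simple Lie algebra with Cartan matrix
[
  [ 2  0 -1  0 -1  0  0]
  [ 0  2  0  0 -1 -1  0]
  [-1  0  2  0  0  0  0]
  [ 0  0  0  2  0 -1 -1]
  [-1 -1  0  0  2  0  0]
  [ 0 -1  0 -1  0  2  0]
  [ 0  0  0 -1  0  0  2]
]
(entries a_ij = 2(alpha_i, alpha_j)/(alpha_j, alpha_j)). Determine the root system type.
A7

The matrix has rank 7 with 2's on the diagonal. Reading the off-diagonal entries as Dynkin edges (a single edge where a_ij = a_ji = -1; a double or triple edge where a_ij * a_ji = 2 or 3), the diagram is a chain of 7 nodes with single edges (A_7). One simple-root ordering that puts it in standard form is (alpha_7, alpha_4, alpha_6, alpha_2, alpha_5, alpha_1, alpha_3). So the algebra is type A_7, i.e. sl(8).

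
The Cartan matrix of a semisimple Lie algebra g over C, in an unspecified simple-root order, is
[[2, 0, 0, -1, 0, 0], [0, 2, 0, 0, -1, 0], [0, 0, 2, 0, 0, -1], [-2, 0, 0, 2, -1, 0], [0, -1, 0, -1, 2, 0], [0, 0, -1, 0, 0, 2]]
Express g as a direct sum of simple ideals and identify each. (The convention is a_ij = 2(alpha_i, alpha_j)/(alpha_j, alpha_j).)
A2 ⊕ B4

The diagram associated to this matrix has two connected components: the simple roots {alpha_3, alpha_6} form a chain of 2 nodes with single edges (A_2), and {alpha_1, alpha_2, alpha_4, alpha_5} form a chain of 4 nodes with a double edge at one end; the terminal node there is the unique short simple root (B_4). A semisimple Lie algebra decomposes uniquely as the direct sum of simple ideals, one per connected component of its Dynkin diagram, so g ≅ A_2 ⊕ B_4 (dimension 8 + 36 = 44).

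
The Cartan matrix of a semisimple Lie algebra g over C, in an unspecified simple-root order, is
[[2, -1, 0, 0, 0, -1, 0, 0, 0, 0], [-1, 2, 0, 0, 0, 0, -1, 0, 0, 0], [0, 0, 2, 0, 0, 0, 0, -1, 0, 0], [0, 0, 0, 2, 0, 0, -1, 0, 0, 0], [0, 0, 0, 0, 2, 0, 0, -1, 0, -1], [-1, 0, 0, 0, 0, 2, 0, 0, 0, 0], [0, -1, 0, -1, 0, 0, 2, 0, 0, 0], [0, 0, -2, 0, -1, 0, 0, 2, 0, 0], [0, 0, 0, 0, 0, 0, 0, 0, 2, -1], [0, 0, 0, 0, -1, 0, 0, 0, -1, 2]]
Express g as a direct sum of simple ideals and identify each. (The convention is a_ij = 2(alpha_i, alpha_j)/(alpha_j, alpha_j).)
The diagram associated to this matrix has two connected components: the simple roots {alpha_1, alpha_2, alpha_4, alpha_6, alpha_7} form a chain of 5 nodes with single edges (A_5), and {alpha_3, alpha_5, alpha_8, alpha_9, alpha_10} form a chain of 5 nodes with a double edge at one end; the terminal node there is the unique short simple root (B_5). A semisimple Lie algebra decomposes uniquely as the direct sum of simple ideals, one per connected component of its Dynkin diagram, so g ≅ A_5 ⊕ B_5 (dimension 35 + 55 = 90).

A5 + B5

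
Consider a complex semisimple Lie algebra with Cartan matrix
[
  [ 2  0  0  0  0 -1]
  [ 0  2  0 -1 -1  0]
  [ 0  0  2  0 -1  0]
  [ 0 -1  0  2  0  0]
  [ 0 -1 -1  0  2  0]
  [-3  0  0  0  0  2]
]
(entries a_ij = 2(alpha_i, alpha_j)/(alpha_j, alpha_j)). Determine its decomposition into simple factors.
type A_4 + type G_2

The diagram associated to this matrix has two connected components: the simple roots {alpha_2, alpha_3, alpha_4, alpha_5} form a chain of 4 nodes with single edges (A_4), and {alpha_1, alpha_6} form two nodes joined by a triple edge (G_2). A semisimple Lie algebra decomposes uniquely as the direct sum of simple ideals, one per connected component of its Dynkin diagram, so g ≅ A_4 ⊕ G_2 (dimension 24 + 14 = 38).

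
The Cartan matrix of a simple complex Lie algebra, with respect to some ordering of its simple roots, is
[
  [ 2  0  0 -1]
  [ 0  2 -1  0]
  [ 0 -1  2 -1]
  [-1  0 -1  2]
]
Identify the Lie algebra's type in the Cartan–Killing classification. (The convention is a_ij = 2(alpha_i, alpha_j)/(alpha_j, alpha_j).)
A_4 (sl(5))

The matrix has rank 4 with 2's on the diagonal. Reading the off-diagonal entries as Dynkin edges (a single edge where a_ij = a_ji = -1; a double or triple edge where a_ij * a_ji = 2 or 3), the diagram is a chain of 4 nodes with single edges (A_4). One simple-root ordering that puts it in standard form is (alpha_1, alpha_4, alpha_3, alpha_2). So the algebra is type A_4, i.e. sl(5).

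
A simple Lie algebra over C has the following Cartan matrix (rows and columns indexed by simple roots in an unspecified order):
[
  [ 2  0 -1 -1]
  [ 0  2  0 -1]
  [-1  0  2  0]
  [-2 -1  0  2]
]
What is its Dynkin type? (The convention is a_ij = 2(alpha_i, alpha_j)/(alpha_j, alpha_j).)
F4

The matrix has rank 4 with 2's on the diagonal. Reading the off-diagonal entries as Dynkin edges (a single edge where a_ij = a_ji = -1; a double or triple edge where a_ij * a_ji = 2 or 3), the diagram is a chain of 4 nodes with a double edge between the middle two (F_4). One simple-root ordering that puts it in standard form is (alpha_2, alpha_4, alpha_1, alpha_3). So the algebra is type F_4.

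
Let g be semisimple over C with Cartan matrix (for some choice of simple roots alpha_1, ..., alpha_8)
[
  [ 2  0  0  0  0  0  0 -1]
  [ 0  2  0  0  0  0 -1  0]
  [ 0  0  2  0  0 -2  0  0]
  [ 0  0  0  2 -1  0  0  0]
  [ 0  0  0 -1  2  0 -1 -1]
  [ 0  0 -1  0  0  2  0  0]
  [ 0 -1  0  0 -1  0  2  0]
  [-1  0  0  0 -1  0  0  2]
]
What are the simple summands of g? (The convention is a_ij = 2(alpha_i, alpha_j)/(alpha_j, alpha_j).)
B_2 + E_6

The diagram associated to this matrix has two connected components: the simple roots {alpha_3, alpha_6} form a chain of 2 nodes with a double edge at one end; the terminal node there is the unique short simple root (B_2), and {alpha_1, alpha_2, alpha_4, alpha_5, alpha_7, alpha_8} form a chain of 5 nodes with one extra node attached to the third node from one end (E_6). A semisimple Lie algebra decomposes uniquely as the direct sum of simple ideals, one per connected component of its Dynkin diagram, so g ≅ B_2 ⊕ E_6 (dimension 10 + 78 = 88).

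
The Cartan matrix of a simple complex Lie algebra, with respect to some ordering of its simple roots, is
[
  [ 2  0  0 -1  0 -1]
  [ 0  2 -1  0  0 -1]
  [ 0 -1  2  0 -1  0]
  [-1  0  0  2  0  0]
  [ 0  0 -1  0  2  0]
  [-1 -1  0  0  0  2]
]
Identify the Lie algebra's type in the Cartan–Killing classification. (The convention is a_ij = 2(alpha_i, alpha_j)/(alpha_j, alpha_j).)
A_6

The matrix has rank 6 with 2's on the diagonal. Reading the off-diagonal entries as Dynkin edges (a single edge where a_ij = a_ji = -1; a double or triple edge where a_ij * a_ji = 2 or 3), the diagram is a chain of 6 nodes with single edges (A_6). One simple-root ordering that puts it in standard form is (alpha_4, alpha_1, alpha_6, alpha_2, alpha_3, alpha_5). So the algebra is type A_6, i.e. sl(7).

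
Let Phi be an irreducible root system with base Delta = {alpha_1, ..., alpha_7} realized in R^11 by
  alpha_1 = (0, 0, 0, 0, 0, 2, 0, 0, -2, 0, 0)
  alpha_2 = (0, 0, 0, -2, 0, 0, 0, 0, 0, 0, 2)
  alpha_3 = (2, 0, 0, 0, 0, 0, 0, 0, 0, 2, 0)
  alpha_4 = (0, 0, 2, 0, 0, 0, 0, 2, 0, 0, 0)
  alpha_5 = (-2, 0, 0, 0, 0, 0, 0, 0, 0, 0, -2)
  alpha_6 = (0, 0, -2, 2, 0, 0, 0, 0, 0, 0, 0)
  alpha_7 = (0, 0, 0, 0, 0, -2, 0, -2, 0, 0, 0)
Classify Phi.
Compute the Cartan integers a_ij = 2(alpha_i, alpha_j)/(alpha_j, alpha_j); the resulting 7x7 Cartan matrix is
[[2, 0, 0, 0, 0, 0, -1], [0, 2, 0, 0, -1, -1, 0], [0, 0, 2, 0, -1, 0, 0], [0, 0, 0, 2, 0, -1, -1], [0, -1, -1, 0, 2, 0, 0], [0, -1, 0, -1, 0, 2, 0], [-1, 0, 0, -1, 0, 0, 2]].
All simple roots have the same length, so the diagram is simply laced. The associated Dynkin diagram is a chain of 7 nodes with single edges (A_7), so the type is A_7 (the algebra sl(8)).

type A_7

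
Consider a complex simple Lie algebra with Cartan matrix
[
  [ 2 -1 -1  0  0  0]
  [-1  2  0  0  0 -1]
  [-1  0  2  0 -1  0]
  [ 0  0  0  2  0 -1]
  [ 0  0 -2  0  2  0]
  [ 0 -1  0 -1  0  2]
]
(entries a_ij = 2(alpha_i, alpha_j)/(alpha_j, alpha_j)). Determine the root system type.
The matrix has rank 6 with 2's on the diagonal. Reading the off-diagonal entries as Dynkin edges (a single edge where a_ij = a_ji = -1; a double or triple edge where a_ij * a_ji = 2 or 3), the diagram is a chain of 6 nodes with a double edge at one end; the terminal node there is the unique long simple root (C_6). One simple-root ordering that puts it in standard form is (alpha_4, alpha_6, alpha_2, alpha_1, alpha_3, alpha_5). So the algebra is type C_6, i.e. sp(12).

type C_6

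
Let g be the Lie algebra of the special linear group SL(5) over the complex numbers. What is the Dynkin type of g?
A4

This is sl(5), which has dimension 5^2 - 1 = 24 and rank 5 - 1 = 4 (a Cartan subalgebra is the diagonal traceless matrices). In the classification of classical Lie algebras, the special linear algebra sl(n+1) has type A_n; here n = 4, so the Dynkin diagram is a chain of 4 nodes with single edges (A_4). Hence the type is A_4.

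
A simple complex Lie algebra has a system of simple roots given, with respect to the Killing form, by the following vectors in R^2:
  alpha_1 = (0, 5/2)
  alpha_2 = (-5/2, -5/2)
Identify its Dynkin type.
B2

Compute the Cartan integers a_ij = 2(alpha_i, alpha_j)/(alpha_j, alpha_j); the resulting 2x2 Cartan matrix is
[[2, -1], [-2, 2]].
The roots have two lengths (squared-length ratio 2:1); the short ones are alpha_{1}. The associated Dynkin diagram is a chain of 2 nodes with a double edge at one end; the terminal node there is the unique short simple root (B_2), so the type is B_2 (the algebra so(5)).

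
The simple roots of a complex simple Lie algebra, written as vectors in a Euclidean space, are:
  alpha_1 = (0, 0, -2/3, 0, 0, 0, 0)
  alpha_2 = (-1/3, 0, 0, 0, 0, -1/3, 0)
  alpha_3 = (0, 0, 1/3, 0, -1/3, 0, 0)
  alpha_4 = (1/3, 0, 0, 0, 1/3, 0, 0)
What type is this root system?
C_4 (sp(8))

Compute the Cartan integers a_ij = 2(alpha_i, alpha_j)/(alpha_j, alpha_j); the resulting 4x4 Cartan matrix is
[[2, 0, -2, 0], [0, 2, 0, -1], [-1, 0, 2, -1], [0, -1, -1, 2]].
The roots have two lengths (squared-length ratio 2:1); the short ones are alpha_{2,3,4}. The associated Dynkin diagram is a chain of 4 nodes with a double edge at one end; the terminal node there is the unique long simple root (C_4), so the type is C_4 (the algebra sp(8)).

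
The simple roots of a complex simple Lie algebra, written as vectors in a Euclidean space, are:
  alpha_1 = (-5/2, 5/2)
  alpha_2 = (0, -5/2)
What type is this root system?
Compute the Cartan integers a_ij = 2(alpha_i, alpha_j)/(alpha_j, alpha_j); the resulting 2x2 Cartan matrix is
[[2, -2], [-1, 2]].
The roots have two lengths (squared-length ratio 2:1); the short ones are alpha_{2}. The associated Dynkin diagram is a chain of 2 nodes with a double edge at one end; the terminal node there is the unique short simple root (B_2), so the type is B_2 (the algebra so(5)).

B_2 (so(5))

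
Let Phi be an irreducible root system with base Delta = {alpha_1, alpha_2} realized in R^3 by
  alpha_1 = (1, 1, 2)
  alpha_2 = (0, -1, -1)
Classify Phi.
Compute the Cartan integers a_ij = 2(alpha_i, alpha_j)/(alpha_j, alpha_j); the resulting 2x2 Cartan matrix is
[[2, -3], [-1, 2]].
The roots have two lengths (squared-length ratio 3:1); the short ones are alpha_{2}. The associated Dynkin diagram is two nodes joined by a triple edge (G_2), so the type is G_2.

type G_2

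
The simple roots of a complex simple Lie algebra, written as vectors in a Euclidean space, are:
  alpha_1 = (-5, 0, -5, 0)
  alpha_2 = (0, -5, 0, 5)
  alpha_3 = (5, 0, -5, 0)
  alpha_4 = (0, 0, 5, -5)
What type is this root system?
Compute the Cartan integers a_ij = 2(alpha_i, alpha_j)/(alpha_j, alpha_j); the resulting 4x4 Cartan matrix is
[[2, 0, 0, -1], [0, 2, 0, -1], [0, 0, 2, -1], [-1, -1, -1, 2]].
All simple roots have the same length, so the diagram is simply laced. The associated Dynkin diagram is a chain of 2 nodes with a fork of two nodes at one end (D_4), so the type is D_4 (the algebra so(8)).

D_4 (so(8))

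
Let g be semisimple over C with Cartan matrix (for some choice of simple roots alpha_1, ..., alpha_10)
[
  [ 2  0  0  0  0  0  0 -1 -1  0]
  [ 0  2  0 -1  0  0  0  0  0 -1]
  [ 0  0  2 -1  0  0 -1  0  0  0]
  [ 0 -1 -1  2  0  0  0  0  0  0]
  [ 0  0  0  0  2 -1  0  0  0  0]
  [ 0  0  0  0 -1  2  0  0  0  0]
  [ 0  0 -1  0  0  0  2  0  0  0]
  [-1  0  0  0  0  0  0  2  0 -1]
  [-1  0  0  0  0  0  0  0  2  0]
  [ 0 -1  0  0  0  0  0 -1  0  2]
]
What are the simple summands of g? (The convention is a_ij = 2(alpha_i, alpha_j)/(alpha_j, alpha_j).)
The diagram associated to this matrix has two connected components: the simple roots {alpha_5, alpha_6} form a chain of 2 nodes with single edges (A_2), and {alpha_1, alpha_2, alpha_3, alpha_4, alpha_7, alpha_8, alpha_9, alpha_10} form a chain of 8 nodes with single edges (A_8). A semisimple Lie algebra decomposes uniquely as the direct sum of simple ideals, one per connected component of its Dynkin diagram, so g ≅ A_2 ⊕ A_8 (dimension 8 + 80 = 88).

A_2 (sl(3)) + A_8 (sl(9))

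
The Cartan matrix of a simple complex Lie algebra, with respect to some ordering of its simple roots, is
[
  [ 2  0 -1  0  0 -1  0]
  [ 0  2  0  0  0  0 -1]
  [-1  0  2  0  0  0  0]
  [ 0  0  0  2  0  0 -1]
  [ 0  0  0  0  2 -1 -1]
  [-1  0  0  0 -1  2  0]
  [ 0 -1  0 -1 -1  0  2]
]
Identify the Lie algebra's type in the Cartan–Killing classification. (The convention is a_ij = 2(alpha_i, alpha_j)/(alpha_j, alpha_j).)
D_7 (so(14))

The matrix has rank 7 with 2's on the diagonal. Reading the off-diagonal entries as Dynkin edges (a single edge where a_ij = a_ji = -1; a double or triple edge where a_ij * a_ji = 2 or 3), the diagram is a chain of 5 nodes with a fork of two nodes at one end (D_7). One simple-root ordering that puts it in standard form is (alpha_3, alpha_1, alpha_6, alpha_5, alpha_7, alpha_2, alpha_4). So the algebra is type D_7, i.e. so(14).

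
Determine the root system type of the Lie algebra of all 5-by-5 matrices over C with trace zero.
A4

This is sl(5), which has dimension 5^2 - 1 = 24 and rank 5 - 1 = 4 (a Cartan subalgebra is the diagonal traceless matrices). In the classification of classical Lie algebras, the special linear algebra sl(n+1) has type A_n; here n = 4, so the Dynkin diagram is a chain of 4 nodes with single edges (A_4). Hence the type is A_4.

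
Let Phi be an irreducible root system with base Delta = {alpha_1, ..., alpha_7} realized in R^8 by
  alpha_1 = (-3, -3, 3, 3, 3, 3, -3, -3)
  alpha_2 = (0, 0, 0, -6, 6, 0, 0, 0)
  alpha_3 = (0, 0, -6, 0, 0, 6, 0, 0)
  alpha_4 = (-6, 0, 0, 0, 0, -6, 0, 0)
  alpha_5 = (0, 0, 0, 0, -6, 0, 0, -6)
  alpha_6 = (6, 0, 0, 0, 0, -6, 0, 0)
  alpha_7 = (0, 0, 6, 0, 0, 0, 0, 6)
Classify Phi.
E7

Compute the Cartan integers a_ij = 2(alpha_i, alpha_j)/(alpha_j, alpha_j); the resulting 7x7 Cartan matrix is
[[2, 0, 0, 0, 0, -1, 0], [0, 2, 0, 0, -1, 0, 0], [0, 0, 2, -1, 0, -1, -1], [0, 0, -1, 2, 0, 0, 0], [0, -1, 0, 0, 2, 0, -1], [-1, 0, -1, 0, 0, 2, 0], [0, 0, -1, 0, -1, 0, 2]].
All simple roots have the same length, so the diagram is simply laced. The associated Dynkin diagram is a chain of 6 nodes with one extra node attached to the third node from one end (E_7), so the type is E_7.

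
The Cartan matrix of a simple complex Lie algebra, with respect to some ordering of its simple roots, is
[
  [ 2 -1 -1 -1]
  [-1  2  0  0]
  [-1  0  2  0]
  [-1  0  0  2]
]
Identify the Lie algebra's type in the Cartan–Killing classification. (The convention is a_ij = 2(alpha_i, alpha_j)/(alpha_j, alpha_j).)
D_4

The matrix has rank 4 with 2's on the diagonal. Reading the off-diagonal entries as Dynkin edges (a single edge where a_ij = a_ji = -1; a double or triple edge where a_ij * a_ji = 2 or 3), the diagram is a chain of 2 nodes with a fork of two nodes at one end (D_4). One simple-root ordering that puts it in standard form is (alpha_3, alpha_1, alpha_2, alpha_4). So the algebra is type D_4, i.e. so(8).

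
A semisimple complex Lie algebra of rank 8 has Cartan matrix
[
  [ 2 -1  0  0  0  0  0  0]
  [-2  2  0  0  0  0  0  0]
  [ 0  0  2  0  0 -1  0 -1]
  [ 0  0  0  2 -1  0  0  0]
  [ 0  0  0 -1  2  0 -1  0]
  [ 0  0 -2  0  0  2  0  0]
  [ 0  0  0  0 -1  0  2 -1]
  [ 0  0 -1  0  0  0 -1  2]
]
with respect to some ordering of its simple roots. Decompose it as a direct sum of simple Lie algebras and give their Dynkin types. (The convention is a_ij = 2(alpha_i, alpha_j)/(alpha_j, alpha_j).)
The diagram associated to this matrix has two connected components: the simple roots {alpha_1, alpha_2} form a chain of 2 nodes with a double edge at one end; the terminal node there is the unique short simple root (B_2), and {alpha_3, alpha_4, alpha_5, alpha_6, alpha_7, alpha_8} form a chain of 6 nodes with a double edge at one end; the terminal node there is the unique long simple root (C_6). A semisimple Lie algebra decomposes uniquely as the direct sum of simple ideals, one per connected component of its Dynkin diagram, so g ≅ B_2 ⊕ C_6 (dimension 10 + 78 = 88).

B2 + C6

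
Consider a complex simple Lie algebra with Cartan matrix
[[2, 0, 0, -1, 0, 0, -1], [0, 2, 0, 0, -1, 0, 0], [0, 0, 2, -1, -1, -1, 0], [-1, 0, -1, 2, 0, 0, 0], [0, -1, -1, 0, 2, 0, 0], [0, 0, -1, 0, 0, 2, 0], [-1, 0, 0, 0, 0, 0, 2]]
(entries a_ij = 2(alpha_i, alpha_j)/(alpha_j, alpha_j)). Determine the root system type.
E_7

The matrix has rank 7 with 2's on the diagonal. Reading the off-diagonal entries as Dynkin edges (a single edge where a_ij = a_ji = -1; a double or triple edge where a_ij * a_ji = 2 or 3), the diagram is a chain of 6 nodes with one extra node attached to the third node from one end (E_7). One simple-root ordering that puts it in standard form is (alpha_2, alpha_6, alpha_5, alpha_3, alpha_4, alpha_1, alpha_7). So the algebra is type E_7.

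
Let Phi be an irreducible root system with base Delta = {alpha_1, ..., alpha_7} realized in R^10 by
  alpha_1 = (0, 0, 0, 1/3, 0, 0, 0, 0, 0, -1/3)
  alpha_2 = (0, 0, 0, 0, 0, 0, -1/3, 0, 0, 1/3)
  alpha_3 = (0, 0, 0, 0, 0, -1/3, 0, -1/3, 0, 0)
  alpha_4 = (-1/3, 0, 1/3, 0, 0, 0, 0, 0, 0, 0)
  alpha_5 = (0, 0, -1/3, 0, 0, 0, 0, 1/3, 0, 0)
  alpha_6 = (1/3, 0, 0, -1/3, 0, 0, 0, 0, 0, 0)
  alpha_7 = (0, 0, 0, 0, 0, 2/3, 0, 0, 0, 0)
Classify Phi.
Compute the Cartan integers a_ij = 2(alpha_i, alpha_j)/(alpha_j, alpha_j); the resulting 7x7 Cartan matrix is
[[2, -1, 0, 0, 0, -1, 0], [-1, 2, 0, 0, 0, 0, 0], [0, 0, 2, 0, -1, 0, -1], [0, 0, 0, 2, -1, -1, 0], [0, 0, -1, -1, 2, 0, 0], [-1, 0, 0, -1, 0, 2, 0], [0, 0, -2, 0, 0, 0, 2]].
The roots have two lengths (squared-length ratio 2:1); the short ones are alpha_{1,2,3,4,5,6}. The associated Dynkin diagram is a chain of 7 nodes with a double edge at one end; the terminal node there is the unique long simple root (C_7), so the type is C_7 (the algebra sp(14)).

C_7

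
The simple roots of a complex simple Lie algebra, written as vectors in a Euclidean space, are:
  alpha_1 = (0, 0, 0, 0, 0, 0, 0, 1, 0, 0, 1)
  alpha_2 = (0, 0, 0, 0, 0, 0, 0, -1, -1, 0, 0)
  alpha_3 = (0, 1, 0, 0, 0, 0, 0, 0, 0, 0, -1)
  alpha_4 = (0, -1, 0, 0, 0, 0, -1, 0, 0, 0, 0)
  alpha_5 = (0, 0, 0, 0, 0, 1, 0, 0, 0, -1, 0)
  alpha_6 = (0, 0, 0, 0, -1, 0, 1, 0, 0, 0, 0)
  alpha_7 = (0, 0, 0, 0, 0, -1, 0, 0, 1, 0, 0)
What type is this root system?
A_7 (sl(8))

Compute the Cartan integers a_ij = 2(alpha_i, alpha_j)/(alpha_j, alpha_j); the resulting 7x7 Cartan matrix is
[[2, -1, -1, 0, 0, 0, 0], [-1, 2, 0, 0, 0, 0, -1], [-1, 0, 2, -1, 0, 0, 0], [0, 0, -1, 2, 0, -1, 0], [0, 0, 0, 0, 2, 0, -1], [0, 0, 0, -1, 0, 2, 0], [0, -1, 0, 0, -1, 0, 2]].
All simple roots have the same length, so the diagram is simply laced. The associated Dynkin diagram is a chain of 7 nodes with single edges (A_7), so the type is A_7 (the algebra sl(8)).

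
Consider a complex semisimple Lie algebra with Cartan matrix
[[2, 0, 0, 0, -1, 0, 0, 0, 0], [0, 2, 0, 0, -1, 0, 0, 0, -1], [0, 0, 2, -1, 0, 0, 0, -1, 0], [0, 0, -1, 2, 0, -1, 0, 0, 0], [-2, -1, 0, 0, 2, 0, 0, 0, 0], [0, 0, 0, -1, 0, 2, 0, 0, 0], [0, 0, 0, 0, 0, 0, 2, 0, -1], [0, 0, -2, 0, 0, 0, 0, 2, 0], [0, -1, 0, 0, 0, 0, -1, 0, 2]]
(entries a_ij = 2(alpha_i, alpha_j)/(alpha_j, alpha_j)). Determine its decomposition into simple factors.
The diagram associated to this matrix has two connected components: the simple roots {alpha_1, alpha_2, alpha_5, alpha_7, alpha_9} form a chain of 5 nodes with a double edge at one end; the terminal node there is the unique short simple root (B_5), and {alpha_3, alpha_4, alpha_6, alpha_8} form a chain of 4 nodes with a double edge at one end; the terminal node there is the unique long simple root (C_4). A semisimple Lie algebra decomposes uniquely as the direct sum of simple ideals, one per connected component of its Dynkin diagram, so g ≅ B_5 ⊕ C_4 (dimension 55 + 36 = 91).

B_5 ⊕ C_4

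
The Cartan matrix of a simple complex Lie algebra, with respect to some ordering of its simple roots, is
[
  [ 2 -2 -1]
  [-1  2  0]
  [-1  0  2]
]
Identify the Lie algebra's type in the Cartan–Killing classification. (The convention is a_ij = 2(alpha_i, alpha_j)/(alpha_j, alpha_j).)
type B_3

The matrix has rank 3 with 2's on the diagonal. Reading the off-diagonal entries as Dynkin edges (a single edge where a_ij = a_ji = -1; a double or triple edge where a_ij * a_ji = 2 or 3), the diagram is a chain of 3 nodes with a double edge at one end; the terminal node there is the unique short simple root (B_3). One simple-root ordering that puts it in standard form is (alpha_3, alpha_1, alpha_2). So the algebra is type B_3, i.e. so(7).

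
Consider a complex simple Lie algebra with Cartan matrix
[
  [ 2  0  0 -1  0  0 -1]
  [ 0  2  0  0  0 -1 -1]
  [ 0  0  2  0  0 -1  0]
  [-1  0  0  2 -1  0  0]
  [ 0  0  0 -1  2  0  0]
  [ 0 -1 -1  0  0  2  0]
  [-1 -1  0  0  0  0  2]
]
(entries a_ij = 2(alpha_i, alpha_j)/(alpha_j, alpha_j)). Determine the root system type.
A_7

The matrix has rank 7 with 2's on the diagonal. Reading the off-diagonal entries as Dynkin edges (a single edge where a_ij = a_ji = -1; a double or triple edge where a_ij * a_ji = 2 or 3), the diagram is a chain of 7 nodes with single edges (A_7). One simple-root ordering that puts it in standard form is (alpha_3, alpha_6, alpha_2, alpha_7, alpha_1, alpha_4, alpha_5). So the algebra is type A_7, i.e. sl(8).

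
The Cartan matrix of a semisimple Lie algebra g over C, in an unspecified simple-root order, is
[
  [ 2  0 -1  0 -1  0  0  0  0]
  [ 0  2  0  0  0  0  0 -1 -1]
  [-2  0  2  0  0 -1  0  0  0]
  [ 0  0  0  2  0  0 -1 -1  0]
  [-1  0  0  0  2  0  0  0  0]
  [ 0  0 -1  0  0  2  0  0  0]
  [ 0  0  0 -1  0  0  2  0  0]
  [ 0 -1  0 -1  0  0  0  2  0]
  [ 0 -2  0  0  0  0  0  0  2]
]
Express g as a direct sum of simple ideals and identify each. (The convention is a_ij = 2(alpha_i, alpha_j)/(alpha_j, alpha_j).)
The diagram associated to this matrix has two connected components: the simple roots {alpha_2, alpha_4, alpha_7, alpha_8, alpha_9} form a chain of 5 nodes with a double edge at one end; the terminal node there is the unique long simple root (C_5), and {alpha_1, alpha_3, alpha_5, alpha_6} form a chain of 4 nodes with a double edge between the middle two (F_4). A semisimple Lie algebra decomposes uniquely as the direct sum of simple ideals, one per connected component of its Dynkin diagram, so g ≅ C_5 ⊕ F_4 (dimension 55 + 52 = 107).

C5 + F4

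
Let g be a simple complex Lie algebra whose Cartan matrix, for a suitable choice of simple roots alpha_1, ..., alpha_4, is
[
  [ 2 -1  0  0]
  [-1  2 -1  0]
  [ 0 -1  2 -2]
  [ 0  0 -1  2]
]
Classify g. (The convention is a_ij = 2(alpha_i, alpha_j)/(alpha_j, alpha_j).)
The matrix has rank 4 with 2's on the diagonal. Reading the off-diagonal entries as Dynkin edges (a single edge where a_ij = a_ji = -1; a double or triple edge where a_ij * a_ji = 2 or 3), the diagram is a chain of 4 nodes with a double edge at one end; the terminal node there is the unique short simple root (B_4). One simple-root ordering that puts it in standard form is (alpha_1, alpha_2, alpha_3, alpha_4). So the algebra is type B_4, i.e. so(9).

type B_4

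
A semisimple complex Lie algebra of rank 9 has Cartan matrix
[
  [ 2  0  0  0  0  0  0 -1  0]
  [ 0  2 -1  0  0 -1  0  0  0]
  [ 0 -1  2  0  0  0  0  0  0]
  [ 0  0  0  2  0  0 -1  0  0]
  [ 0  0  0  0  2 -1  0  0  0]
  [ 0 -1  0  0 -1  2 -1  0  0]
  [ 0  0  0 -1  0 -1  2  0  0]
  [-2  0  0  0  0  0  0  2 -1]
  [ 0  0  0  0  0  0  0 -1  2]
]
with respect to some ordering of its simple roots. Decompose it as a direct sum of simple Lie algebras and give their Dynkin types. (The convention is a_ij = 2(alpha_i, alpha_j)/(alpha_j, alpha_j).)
The diagram associated to this matrix has two connected components: the simple roots {alpha_1, alpha_8, alpha_9} form a chain of 3 nodes with a double edge at one end; the terminal node there is the unique short simple root (B_3), and {alpha_2, alpha_3, alpha_4, alpha_5, alpha_6, alpha_7} form a chain of 5 nodes with one extra node attached to the third node from one end (E_6). A semisimple Lie algebra decomposes uniquely as the direct sum of simple ideals, one per connected component of its Dynkin diagram, so g ≅ B_3 ⊕ E_6 (dimension 21 + 78 = 99).

B_3 (so(7)) + E_6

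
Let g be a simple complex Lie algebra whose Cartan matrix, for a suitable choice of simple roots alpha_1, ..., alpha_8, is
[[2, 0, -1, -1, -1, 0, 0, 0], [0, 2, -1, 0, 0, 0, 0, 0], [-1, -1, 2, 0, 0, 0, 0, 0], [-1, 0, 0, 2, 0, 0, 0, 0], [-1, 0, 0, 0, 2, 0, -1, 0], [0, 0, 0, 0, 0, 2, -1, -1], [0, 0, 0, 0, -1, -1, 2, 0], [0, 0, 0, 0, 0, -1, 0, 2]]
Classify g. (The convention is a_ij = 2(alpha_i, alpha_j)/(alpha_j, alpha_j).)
E_8

The matrix has rank 8 with 2's on the diagonal. Reading the off-diagonal entries as Dynkin edges (a single edge where a_ij = a_ji = -1; a double or triple edge where a_ij * a_ji = 2 or 3), the diagram is a chain of 7 nodes with one extra node attached to the third node from one end (E_8). One simple-root ordering that puts it in standard form is (alpha_2, alpha_4, alpha_3, alpha_1, alpha_5, alpha_7, alpha_6, alpha_8). So the algebra is type E_8.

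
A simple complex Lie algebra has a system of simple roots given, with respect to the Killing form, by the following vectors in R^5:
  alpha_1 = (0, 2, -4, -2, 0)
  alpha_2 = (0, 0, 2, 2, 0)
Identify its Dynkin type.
Compute the Cartan integers a_ij = 2(alpha_i, alpha_j)/(alpha_j, alpha_j); the resulting 2x2 Cartan matrix is
[[2, -3], [-1, 2]].
The roots have two lengths (squared-length ratio 3:1); the short ones are alpha_{2}. The associated Dynkin diagram is two nodes joined by a triple edge (G_2), so the type is G_2.

type G_2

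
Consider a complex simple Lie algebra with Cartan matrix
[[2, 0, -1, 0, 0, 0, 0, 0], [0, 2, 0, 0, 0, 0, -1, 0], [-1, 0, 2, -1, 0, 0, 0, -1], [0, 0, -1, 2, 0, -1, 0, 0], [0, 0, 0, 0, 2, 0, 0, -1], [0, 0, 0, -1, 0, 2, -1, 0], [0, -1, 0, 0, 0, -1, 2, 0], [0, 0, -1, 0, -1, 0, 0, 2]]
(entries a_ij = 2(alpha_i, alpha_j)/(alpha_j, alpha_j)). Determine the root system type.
The matrix has rank 8 with 2's on the diagonal. Reading the off-diagonal entries as Dynkin edges (a single edge where a_ij = a_ji = -1; a double or triple edge where a_ij * a_ji = 2 or 3), the diagram is a chain of 7 nodes with one extra node attached to the third node from one end (E_8). One simple-root ordering that puts it in standard form is (alpha_5, alpha_1, alpha_8, alpha_3, alpha_4, alpha_6, alpha_7, alpha_2). So the algebra is type E_8.

E_8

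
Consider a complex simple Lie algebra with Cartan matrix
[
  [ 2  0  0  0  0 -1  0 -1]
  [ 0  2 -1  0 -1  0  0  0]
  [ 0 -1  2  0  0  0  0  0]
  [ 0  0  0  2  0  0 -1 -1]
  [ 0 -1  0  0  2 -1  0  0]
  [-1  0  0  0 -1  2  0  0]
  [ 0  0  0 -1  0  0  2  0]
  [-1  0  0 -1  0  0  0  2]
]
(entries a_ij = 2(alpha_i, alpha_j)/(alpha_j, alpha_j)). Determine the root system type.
A8

The matrix has rank 8 with 2's on the diagonal. Reading the off-diagonal entries as Dynkin edges (a single edge where a_ij = a_ji = -1; a double or triple edge where a_ij * a_ji = 2 or 3), the diagram is a chain of 8 nodes with single edges (A_8). One simple-root ordering that puts it in standard form is (alpha_3, alpha_2, alpha_5, alpha_6, alpha_1, alpha_8, alpha_4, alpha_7). So the algebra is type A_8, i.e. sl(9).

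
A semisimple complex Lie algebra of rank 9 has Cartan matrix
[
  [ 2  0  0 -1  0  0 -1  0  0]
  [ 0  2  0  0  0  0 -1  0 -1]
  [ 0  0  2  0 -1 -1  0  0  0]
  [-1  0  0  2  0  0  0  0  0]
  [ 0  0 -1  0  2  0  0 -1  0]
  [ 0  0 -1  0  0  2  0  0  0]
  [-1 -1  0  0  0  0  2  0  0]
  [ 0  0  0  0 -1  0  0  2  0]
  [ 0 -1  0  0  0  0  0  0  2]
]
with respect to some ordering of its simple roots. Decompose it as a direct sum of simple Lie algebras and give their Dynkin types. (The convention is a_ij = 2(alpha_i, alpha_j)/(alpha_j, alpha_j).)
A_4 ⊕ A_5

The diagram associated to this matrix has two connected components: the simple roots {alpha_3, alpha_5, alpha_6, alpha_8} form a chain of 4 nodes with single edges (A_4), and {alpha_1, alpha_2, alpha_4, alpha_7, alpha_9} form a chain of 5 nodes with single edges (A_5). A semisimple Lie algebra decomposes uniquely as the direct sum of simple ideals, one per connected component of its Dynkin diagram, so g ≅ A_4 ⊕ A_5 (dimension 24 + 35 = 59).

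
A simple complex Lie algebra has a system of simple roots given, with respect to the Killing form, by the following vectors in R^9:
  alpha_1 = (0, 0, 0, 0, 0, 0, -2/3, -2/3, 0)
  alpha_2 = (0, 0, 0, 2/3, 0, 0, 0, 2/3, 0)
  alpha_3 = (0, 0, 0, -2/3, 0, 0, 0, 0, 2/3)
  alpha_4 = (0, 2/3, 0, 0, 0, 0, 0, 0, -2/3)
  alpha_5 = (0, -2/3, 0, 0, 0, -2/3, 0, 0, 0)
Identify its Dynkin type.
Compute the Cartan integers a_ij = 2(alpha_i, alpha_j)/(alpha_j, alpha_j); the resulting 5x5 Cartan matrix is
[[2, -1, 0, 0, 0], [-1, 2, -1, 0, 0], [0, -1, 2, -1, 0], [0, 0, -1, 2, -1], [0, 0, 0, -1, 2]].
All simple roots have the same length, so the diagram is simply laced. The associated Dynkin diagram is a chain of 5 nodes with single edges (A_5), so the type is A_5 (the algebra sl(6)).

type A_5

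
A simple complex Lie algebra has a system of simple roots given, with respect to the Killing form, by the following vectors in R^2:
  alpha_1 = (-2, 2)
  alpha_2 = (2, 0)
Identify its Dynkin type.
B_2

Compute the Cartan integers a_ij = 2(alpha_i, alpha_j)/(alpha_j, alpha_j); the resulting 2x2 Cartan matrix is
[[2, -2], [-1, 2]].
The roots have two lengths (squared-length ratio 2:1); the short ones are alpha_{2}. The associated Dynkin diagram is a chain of 2 nodes with a double edge at one end; the terminal node there is the unique short simple root (B_2), so the type is B_2 (the algebra so(5)).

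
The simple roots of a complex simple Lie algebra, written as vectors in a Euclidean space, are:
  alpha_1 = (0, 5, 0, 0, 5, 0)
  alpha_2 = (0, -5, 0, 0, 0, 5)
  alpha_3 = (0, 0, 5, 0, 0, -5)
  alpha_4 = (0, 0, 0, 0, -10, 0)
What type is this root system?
Compute the Cartan integers a_ij = 2(alpha_i, alpha_j)/(alpha_j, alpha_j); the resulting 4x4 Cartan matrix is
[[2, -1, 0, -1], [-1, 2, -1, 0], [0, -1, 2, 0], [-2, 0, 0, 2]].
The roots have two lengths (squared-length ratio 2:1); the short ones are alpha_{1,2,3}. The associated Dynkin diagram is a chain of 4 nodes with a double edge at one end; the terminal node there is the unique long simple root (C_4), so the type is C_4 (the algebra sp(8)).

type C_4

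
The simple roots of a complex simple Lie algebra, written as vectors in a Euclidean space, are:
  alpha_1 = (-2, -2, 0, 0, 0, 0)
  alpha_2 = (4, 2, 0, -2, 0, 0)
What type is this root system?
G2

Compute the Cartan integers a_ij = 2(alpha_i, alpha_j)/(alpha_j, alpha_j); the resulting 2x2 Cartan matrix is
[[2, -1], [-3, 2]].
The roots have two lengths (squared-length ratio 3:1); the short ones are alpha_{1}. The associated Dynkin diagram is two nodes joined by a triple edge (G_2), so the type is G_2.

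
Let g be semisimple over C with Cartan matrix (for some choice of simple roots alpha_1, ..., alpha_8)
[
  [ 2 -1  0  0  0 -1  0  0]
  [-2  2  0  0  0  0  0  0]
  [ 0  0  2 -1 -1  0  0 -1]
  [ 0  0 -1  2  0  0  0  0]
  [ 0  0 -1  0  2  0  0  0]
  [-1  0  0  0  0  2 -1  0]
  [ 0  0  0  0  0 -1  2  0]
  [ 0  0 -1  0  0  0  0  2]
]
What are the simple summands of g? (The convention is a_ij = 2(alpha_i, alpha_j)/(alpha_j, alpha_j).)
C_4 + D_4

The diagram associated to this matrix has two connected components: the simple roots {alpha_1, alpha_2, alpha_6, alpha_7} form a chain of 4 nodes with a double edge at one end; the terminal node there is the unique long simple root (C_4), and {alpha_3, alpha_4, alpha_5, alpha_8} form a chain of 2 nodes with a fork of two nodes at one end (D_4). A semisimple Lie algebra decomposes uniquely as the direct sum of simple ideals, one per connected component of its Dynkin diagram, so g ≅ C_4 ⊕ D_4 (dimension 36 + 28 = 64).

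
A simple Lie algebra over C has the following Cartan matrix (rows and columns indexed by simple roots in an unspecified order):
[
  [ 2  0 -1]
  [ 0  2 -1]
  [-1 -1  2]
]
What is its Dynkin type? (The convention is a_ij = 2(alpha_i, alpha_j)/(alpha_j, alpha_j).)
A_3

The matrix has rank 3 with 2's on the diagonal. Reading the off-diagonal entries as Dynkin edges (a single edge where a_ij = a_ji = -1; a double or triple edge where a_ij * a_ji = 2 or 3), the diagram is a chain of 3 nodes with single edges (A_3). One simple-root ordering that puts it in standard form is (alpha_2, alpha_3, alpha_1). So the algebra is type A_3, i.e. sl(4).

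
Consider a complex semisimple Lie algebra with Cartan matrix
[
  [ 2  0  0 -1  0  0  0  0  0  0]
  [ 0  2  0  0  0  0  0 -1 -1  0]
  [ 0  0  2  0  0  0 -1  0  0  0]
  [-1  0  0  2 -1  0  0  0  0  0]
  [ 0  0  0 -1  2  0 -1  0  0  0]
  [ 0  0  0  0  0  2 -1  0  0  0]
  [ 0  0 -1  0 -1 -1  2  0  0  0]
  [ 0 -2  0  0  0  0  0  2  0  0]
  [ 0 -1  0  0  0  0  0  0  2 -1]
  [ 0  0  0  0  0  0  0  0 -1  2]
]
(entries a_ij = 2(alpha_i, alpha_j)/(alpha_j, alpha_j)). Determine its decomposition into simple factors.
The diagram associated to this matrix has two connected components: the simple roots {alpha_2, alpha_8, alpha_9, alpha_10} form a chain of 4 nodes with a double edge at one end; the terminal node there is the unique long simple root (C_4), and {alpha_1, alpha_3, alpha_4, alpha_5, alpha_6, alpha_7} form a chain of 4 nodes with a fork of two nodes at one end (D_6). A semisimple Lie algebra decomposes uniquely as the direct sum of simple ideals, one per connected component of its Dynkin diagram, so g ≅ C_4 ⊕ D_6 (dimension 36 + 66 = 102).

type C_4 + type D_6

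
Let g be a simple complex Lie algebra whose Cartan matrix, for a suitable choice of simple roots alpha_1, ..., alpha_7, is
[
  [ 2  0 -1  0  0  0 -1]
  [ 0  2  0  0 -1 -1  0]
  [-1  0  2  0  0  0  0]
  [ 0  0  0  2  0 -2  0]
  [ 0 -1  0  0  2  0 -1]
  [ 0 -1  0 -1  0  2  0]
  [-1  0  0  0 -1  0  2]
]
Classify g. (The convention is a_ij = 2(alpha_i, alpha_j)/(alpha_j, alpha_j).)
The matrix has rank 7 with 2's on the diagonal. Reading the off-diagonal entries as Dynkin edges (a single edge where a_ij = a_ji = -1; a double or triple edge where a_ij * a_ji = 2 or 3), the diagram is a chain of 7 nodes with a double edge at one end; the terminal node there is the unique long simple root (C_7). One simple-root ordering that puts it in standard form is (alpha_3, alpha_1, alpha_7, alpha_5, alpha_2, alpha_6, alpha_4). So the algebra is type C_7, i.e. sp(14).

type C_7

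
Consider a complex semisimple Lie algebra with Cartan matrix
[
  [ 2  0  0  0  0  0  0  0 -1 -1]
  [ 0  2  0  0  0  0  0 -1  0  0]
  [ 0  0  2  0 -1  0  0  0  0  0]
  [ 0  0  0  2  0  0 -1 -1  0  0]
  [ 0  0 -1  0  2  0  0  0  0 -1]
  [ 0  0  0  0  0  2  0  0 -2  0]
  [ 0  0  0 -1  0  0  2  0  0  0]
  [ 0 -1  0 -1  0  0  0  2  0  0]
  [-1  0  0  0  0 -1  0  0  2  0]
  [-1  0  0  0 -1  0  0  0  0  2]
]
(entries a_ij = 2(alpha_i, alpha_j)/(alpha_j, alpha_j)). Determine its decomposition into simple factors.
The diagram associated to this matrix has two connected components: the simple roots {alpha_2, alpha_4, alpha_7, alpha_8} form a chain of 4 nodes with single edges (A_4), and {alpha_1, alpha_3, alpha_5, alpha_6, alpha_9, alpha_10} form a chain of 6 nodes with a double edge at one end; the terminal node there is the unique long simple root (C_6). A semisimple Lie algebra decomposes uniquely as the direct sum of simple ideals, one per connected component of its Dynkin diagram, so g ≅ A_4 ⊕ C_6 (dimension 24 + 78 = 102).

A_4 (sl(5)) ⊕ C_6 (sp(12))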